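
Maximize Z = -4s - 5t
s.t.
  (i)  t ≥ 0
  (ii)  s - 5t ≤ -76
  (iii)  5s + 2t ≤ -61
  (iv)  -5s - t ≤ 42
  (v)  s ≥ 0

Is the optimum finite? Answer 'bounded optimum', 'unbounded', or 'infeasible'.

The boundaries s - 5t = -76 and s = 0 meet at (0, 76/5), but that point violates 5s + 2t ≤ -61. Every candidate vertex is excluded by some other constraint, so the feasible region is empty.

infeasible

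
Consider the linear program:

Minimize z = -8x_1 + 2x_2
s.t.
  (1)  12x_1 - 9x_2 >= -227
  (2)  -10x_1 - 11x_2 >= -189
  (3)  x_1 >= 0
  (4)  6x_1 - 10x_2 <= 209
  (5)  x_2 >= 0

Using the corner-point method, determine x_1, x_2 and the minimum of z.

x_1 = 189/10, x_2 = 0, minimum z = -756/5

Extreme points and z = -8x_1 + 2x_2:
  (0, 189/11) → z = 378/11
  (189/10, 0) → z = -756/5
  (0, 0) → z = 0

At the optimal vertex, -10x_1 - 11x_2 = -189 and x_2 = 0.
Solving simultaneously gives x_1 = 189/10, x_2 = 0.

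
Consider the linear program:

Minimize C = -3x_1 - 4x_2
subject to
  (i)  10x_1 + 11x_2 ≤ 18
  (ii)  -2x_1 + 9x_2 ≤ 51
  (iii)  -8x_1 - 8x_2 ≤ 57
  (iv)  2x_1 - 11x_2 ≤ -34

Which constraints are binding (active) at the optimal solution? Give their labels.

(i) and (ii)

Vertices and C = -3x_1 - 4x_2:
  (-57/16, 39/8) → C = -141/16
  (-4/3, 94/33) → C = -244/33
  (-921/88, 147/44) → C = 1587/88
  (-899/104, 79/52) → C = 2065/104

The minimum is at (-57/16, 39/8). Substituting into each constraint, equality holds for (i) and (ii); the remaining constraints have slack.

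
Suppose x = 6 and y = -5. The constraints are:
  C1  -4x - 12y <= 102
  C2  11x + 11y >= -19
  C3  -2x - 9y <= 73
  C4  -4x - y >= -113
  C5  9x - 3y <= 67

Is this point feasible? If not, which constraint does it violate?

not feasible — violates C5

Constraint C5: 9x - 3y = 69, which is not ≤ 67. All other constraints are satisfied.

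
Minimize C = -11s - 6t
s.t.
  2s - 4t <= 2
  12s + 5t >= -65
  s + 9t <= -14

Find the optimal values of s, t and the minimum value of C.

s = -19/11, t = -15/11, minimum C = 299/11

Corner points and C = -11s - 6t:
  (-125/29, -77/29) → C = 1837/29
  (-19/11, -15/11) → C = 299/11
  (-5, -1) → C = 61

The optimum lies where 2s - 4t = 2 and s + 9t = -14.
Solving simultaneously gives s = -19/11, t = -15/11.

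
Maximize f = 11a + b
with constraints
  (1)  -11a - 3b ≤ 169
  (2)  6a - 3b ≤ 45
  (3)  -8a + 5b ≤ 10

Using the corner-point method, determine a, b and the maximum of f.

Extreme points and f = 11a + b:
  (-124/17, -503/17) → f = -1867/17
  (-875/79, -1242/79) → f = -10867/79
  (85/2, 70) → f = 1075/2

The binding constraints are 6a - 3b = 45 and -8a + 5b = 10.
Solving simultaneously gives a = 85/2, b = 70.

a = 85/2, b = 70, maximum f = 1075/2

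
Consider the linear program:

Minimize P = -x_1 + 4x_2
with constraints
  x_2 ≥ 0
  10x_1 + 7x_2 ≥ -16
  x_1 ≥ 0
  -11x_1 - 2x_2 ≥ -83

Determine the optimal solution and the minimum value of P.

x_1 = 83/11, x_2 = 0, minimum P = -83/11

Corner points and P = -x_1 + 4x_2:
  (0, 0) → P = 0
  (83/11, 0) → P = -83/11
  (0, 83/2) → P = 166

At the optimal vertex, x_2 = 0 and -11x_1 - 2x_2 = -83.
Solving simultaneously gives x_1 = 83/11, x_2 = 0.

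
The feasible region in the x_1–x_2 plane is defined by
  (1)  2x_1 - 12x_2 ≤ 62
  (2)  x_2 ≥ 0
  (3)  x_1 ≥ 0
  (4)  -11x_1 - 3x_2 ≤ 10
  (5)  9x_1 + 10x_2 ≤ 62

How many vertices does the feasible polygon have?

Of the 10 pairwise boundary intersections, those satisfying every inequality are:
  (0, 0)
  (62/9, 0)
  (0, 31/5)

3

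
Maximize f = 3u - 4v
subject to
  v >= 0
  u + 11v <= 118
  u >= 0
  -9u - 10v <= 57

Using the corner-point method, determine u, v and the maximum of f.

u = 118, v = 0, maximum f = 354

Vertices and f = 3u - 4v:
  (118, 0) → f = 354
  (0, 0) → f = 0
  (0, 118/11) → f = -472/11

At the optimal vertex, v = 0 and u + 11v = 118.
Solving simultaneously gives u = 118, v = 0.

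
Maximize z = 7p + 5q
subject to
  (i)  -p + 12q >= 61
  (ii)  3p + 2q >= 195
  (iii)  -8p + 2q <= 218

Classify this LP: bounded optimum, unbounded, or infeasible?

unbounded

From the feasible point (1109/19, 189/19), moving in the direction (12, 1) keeps every constraint satisfied while z increases without bound.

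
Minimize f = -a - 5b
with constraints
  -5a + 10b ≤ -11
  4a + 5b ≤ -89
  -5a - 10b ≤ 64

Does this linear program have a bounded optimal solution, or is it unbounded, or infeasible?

The boundaries -5a + 10b = -11 and 4a + 5b = -89 meet at (-167/13, -489/65), but that point violates -5a - 10b ≤ 64. Every candidate vertex is excluded by some other constraint, so the feasible region is empty.

infeasible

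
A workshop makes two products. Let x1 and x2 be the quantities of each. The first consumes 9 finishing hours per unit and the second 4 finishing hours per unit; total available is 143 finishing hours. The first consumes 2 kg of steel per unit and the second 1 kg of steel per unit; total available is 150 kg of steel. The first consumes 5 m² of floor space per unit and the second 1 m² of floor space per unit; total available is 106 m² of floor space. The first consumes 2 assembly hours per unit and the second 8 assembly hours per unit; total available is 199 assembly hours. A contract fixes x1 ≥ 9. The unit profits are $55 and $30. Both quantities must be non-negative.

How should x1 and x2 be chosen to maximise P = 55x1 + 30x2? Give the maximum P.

The binding constraints are 9x1 + 4x2 = 143 and x1 = 9.
Solving simultaneously gives x1 = 9, x2 = 31/2.

x1 = 9, x2 = 31/2, maximum P = 960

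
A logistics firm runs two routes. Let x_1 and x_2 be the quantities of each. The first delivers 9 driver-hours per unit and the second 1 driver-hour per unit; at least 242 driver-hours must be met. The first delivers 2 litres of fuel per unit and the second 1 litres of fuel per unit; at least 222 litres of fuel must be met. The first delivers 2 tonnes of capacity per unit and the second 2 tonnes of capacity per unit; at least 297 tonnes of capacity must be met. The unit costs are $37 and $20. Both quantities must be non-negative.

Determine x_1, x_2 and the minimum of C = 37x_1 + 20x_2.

x_1 = 147/2, x_2 = 75, minimum C = 8439/2

The feasible region is unbounded (it extends along (0, 1), (1, 0)), but C strictly increases along every unbounded feasible direction, so there is no improving ray and the minimum is attained at a vertex.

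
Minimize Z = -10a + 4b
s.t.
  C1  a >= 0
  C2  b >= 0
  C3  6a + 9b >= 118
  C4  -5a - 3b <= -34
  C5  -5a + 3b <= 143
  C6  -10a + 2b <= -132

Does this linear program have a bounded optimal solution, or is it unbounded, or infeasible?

unbounded

From the feasible point (59/3, 0), moving in the direction (1, 0) keeps every constraint satisfied while Z decreases without bound.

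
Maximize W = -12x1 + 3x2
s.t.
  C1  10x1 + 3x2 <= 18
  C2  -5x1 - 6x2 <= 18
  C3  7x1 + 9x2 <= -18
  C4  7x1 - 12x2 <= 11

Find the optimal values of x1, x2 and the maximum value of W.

x1 = -18, x2 = 12, maximum W = 252

Vertices and W = -12x1 + 3x2:
  (-18, 12) → W = 252
  (-25/17, -181/102) → W = 419/34
  (-39/49, -29/21) → W = 265/49

The binding constraints are -5x1 - 6x2 = 18 and 7x1 + 9x2 = -18.
Solving simultaneously gives x1 = -18, x2 = 12.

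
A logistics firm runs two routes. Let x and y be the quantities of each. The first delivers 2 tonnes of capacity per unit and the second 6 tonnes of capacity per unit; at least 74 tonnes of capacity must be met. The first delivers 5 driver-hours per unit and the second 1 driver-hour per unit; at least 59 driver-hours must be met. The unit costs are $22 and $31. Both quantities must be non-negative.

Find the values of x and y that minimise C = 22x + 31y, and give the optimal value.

Vertices and C = 22x + 31y:
  (0, 59) → C = 1829
  (37, 0) → C = 814
  (10, 9) → C = 499
The feasible region is unbounded (it extends along (0, 1), (1, 0)), but C strictly increases along every unbounded feasible direction, so there is no improving ray and the minimum is attained at a vertex.

x = 10, y = 9, minimum C = 499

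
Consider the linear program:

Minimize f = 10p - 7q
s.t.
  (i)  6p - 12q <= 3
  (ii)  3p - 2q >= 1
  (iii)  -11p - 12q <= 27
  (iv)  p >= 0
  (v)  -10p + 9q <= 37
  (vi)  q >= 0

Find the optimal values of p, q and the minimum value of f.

p = 83/7, q = 121/7, minimum f = -17/7

Vertices and f = 10p - 7q:
  (1/2, 0) → f = 5
  (83/7, 121/7) → f = -17/7
  (1/3, 0) → f = 10/3
The feasible region is unbounded (it extends along (9, 10), (2, 1)), but f strictly increases along every unbounded feasible direction, so there is no improving ray and the minimum is attained at a vertex.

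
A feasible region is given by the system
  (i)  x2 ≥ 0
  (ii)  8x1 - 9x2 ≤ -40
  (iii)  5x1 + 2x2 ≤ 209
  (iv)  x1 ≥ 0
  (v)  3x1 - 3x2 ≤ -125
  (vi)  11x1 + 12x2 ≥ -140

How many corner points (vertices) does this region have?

Intersecting each pair of boundary lines and keeping only the points that satisfy every inequality leaves:
  (0, 209/2)
  (377/21, 1252/21)
  (0, 125/3)

3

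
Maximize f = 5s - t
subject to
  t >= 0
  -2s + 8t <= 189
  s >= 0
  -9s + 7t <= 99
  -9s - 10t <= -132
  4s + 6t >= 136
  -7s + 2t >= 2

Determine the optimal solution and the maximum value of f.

s = 184/31, t = 675/31, maximum f = 245/31

Vertices and f = 5s - t:
  (179/41, 810/41) → f = 85/41
  (184/31, 675/31) → f = 245/31
  (26/5, 96/5) → f = 34/5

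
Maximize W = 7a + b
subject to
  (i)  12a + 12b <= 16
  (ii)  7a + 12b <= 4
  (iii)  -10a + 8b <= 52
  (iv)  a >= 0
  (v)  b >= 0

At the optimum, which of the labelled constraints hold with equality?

Feasible corners and W = 7a + b:
  (0, 1/3) → W = 1/3
  (4/7, 0) → W = 4
  (0, 0) → W = 0

The maximum is at (4/7, 0). Substituting into each constraint, equality holds for (ii) and (v); the remaining constraints have slack.

(ii) and (v)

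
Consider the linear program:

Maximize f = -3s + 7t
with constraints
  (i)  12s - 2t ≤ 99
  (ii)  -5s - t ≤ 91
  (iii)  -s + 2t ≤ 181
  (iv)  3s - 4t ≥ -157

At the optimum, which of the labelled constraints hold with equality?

(i) and (iv)

Extreme points and f = -3s + 7t:
  (-83/22, -1587/22) → f = -5430/11
  (355/21, 727/14) → f = 4379/14
  (-521/23, 512/23) → f = 5147/23

The maximum is at (355/21, 727/14). Substituting into each constraint, equality holds for (i) and (iv); the remaining constraints have slack.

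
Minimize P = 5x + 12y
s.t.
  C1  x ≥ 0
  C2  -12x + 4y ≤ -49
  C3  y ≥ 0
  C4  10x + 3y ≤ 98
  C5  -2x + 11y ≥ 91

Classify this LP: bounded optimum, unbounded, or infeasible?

The boundaries x = 0 and 10x + 3y = 98 meet at (0, 98/3), but that point violates -12x + 4y ≤ -49. Every candidate vertex is excluded by some other constraint, so the feasible region is empty.

infeasible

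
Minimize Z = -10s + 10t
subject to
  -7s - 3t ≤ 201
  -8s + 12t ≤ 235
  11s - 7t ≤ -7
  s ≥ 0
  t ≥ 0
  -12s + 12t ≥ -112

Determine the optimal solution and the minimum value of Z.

s = 0, t = 1, minimum Z = 10

Extreme points and Z = -10s + 10t:
  (1561/76, 2529/76) → Z = 2420/19
  (0, 235/12) → Z = 1175/6
  (0, 1) → Z = 10

The binding constraints are 11s - 7t = -7 and s = 0.
Solving simultaneously gives s = 0, t = 1.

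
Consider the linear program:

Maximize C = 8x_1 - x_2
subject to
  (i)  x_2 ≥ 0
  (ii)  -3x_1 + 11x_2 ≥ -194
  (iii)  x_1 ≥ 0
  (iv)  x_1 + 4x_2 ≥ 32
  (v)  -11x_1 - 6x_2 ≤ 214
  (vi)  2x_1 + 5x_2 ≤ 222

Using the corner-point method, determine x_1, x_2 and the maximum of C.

Corner points and C = 8x_1 - x_2:
  (194/3, 0) → C = 1552/3
  (32, 0) → C = 256
  (3412/37, 278/37) → C = 27018/37
  (0, 8) → C = -8
  (0, 222/5) → C = -222/5

x_1 = 3412/37, x_2 = 278/37, maximum C = 27018/37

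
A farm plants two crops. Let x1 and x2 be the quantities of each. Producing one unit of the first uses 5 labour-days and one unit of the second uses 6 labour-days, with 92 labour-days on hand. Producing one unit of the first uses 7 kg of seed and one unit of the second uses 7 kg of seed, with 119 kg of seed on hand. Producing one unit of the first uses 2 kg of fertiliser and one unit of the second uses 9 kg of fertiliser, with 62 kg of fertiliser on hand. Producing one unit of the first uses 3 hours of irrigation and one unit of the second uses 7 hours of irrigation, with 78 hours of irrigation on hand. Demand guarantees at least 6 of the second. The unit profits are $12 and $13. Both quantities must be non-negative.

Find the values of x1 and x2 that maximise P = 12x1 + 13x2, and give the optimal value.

x1 = 4, x2 = 6, maximum P = 126

Extreme points and P = 12x1 + 13x2:
  (0, 62/9) → P = 806/9
  (0, 6) → P = 78
  (4, 6) → P = 126

The optimum lies where 2x1 + 9x2 = 62 and x2 = 6.
Solving simultaneously gives x1 = 4, x2 = 6.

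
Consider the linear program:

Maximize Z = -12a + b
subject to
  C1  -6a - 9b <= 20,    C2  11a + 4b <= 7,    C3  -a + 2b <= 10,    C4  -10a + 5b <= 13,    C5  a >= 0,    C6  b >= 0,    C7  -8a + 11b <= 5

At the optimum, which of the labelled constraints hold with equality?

C5 and C7

Vertices and Z = -12a + b:
  (7/11, 0) → Z = -84/11
  (19/51, 37/51) → Z = -191/51
  (0, 0) → Z = 0
  (0, 5/11) → Z = 5/11

The maximum is at (0, 5/11). Substituting into each constraint, equality holds for C5 and C7; the remaining constraints have slack.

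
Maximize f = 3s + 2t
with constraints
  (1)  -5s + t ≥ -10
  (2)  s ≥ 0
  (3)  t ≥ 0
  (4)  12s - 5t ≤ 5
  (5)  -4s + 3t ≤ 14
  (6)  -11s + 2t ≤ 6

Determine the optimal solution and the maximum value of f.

Extreme points and f = 3s + 2t:
  (45/13, 95/13) → f = 25
  (4, 10) → f = 32
  (0, 0) → f = 0
  (0, 3) → f = 6
  (5/12, 0) → f = 5/4
  (2/5, 26/5) → f = 58/5

The binding constraints are -5s + t = -10 and -4s + 3t = 14.
Solving simultaneously gives s = 4, t = 10.

s = 4, t = 10, maximum f = 32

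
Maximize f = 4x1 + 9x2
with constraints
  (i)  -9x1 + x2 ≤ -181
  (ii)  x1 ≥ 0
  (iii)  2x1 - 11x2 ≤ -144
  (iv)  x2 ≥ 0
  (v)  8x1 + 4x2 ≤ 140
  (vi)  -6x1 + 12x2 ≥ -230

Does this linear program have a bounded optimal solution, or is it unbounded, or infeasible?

The boundaries -9x1 + x2 = -181 and 2x1 - 11x2 = -144 meet at (2135/97, 1658/97), but that point violates 8x1 + 4x2 ≤ 140. Every candidate vertex is excluded by some other constraint, so the feasible region is empty.

infeasible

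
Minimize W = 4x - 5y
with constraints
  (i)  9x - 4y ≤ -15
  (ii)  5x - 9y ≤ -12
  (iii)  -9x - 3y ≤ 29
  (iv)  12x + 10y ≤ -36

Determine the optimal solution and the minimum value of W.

Vertices and W = 4x - 5y:
  (-99/32, -37/96) → W = -1003/96
  (-222/79, -18/79) → W = -798/79
  (-91/27, 4/9) → W = -424/27

The binding constraints are -9x - 3y = 29 and 12x + 10y = -36.
Solving simultaneously gives x = -91/27, y = 4/9.

x = -91/27, y = 4/9, minimum W = -424/27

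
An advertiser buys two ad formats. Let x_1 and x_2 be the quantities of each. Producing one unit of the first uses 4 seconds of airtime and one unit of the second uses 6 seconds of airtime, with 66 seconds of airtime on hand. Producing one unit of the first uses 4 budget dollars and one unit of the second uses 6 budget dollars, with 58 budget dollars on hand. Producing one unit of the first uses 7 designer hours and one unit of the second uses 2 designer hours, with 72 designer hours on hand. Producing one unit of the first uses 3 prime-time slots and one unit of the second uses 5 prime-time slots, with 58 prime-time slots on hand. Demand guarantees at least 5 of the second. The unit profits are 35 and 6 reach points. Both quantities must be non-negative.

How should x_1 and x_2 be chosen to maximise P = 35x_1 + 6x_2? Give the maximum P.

Corner points and P = 35x_1 + 6x_2:
  (0, 29/3) → P = 58
  (0, 5) → P = 30
  (7, 5) → P = 275

The binding constraints are 4x_1 + 6x_2 = 58 and x_2 = 5.
Solving simultaneously gives x_1 = 7, x_2 = 5.

x_1 = 7, x_2 = 5, maximum P = 275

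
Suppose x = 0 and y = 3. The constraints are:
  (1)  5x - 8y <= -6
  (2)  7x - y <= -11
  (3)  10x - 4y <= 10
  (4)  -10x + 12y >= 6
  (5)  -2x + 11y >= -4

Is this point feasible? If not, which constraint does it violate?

not feasible — violates (2)

Constraint (2): 7x - y = -3, which is not ≤ -11. All other constraints are satisfied.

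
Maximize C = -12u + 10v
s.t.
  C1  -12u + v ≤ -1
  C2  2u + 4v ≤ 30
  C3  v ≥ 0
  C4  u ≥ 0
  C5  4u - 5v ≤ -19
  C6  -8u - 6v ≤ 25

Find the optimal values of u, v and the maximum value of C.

u = 17/25, v = 179/25, maximum C = 1586/25

Vertices and C = -12u + 10v:
  (17/25, 179/25) → C = 1586/25
  (3/7, 29/7) → C = 254/7
  (37/13, 79/13) → C = 346/13

At the optimal vertex, -12u + v = -1 and 2u + 4v = 30.
Solving simultaneously gives u = 17/25, v = 179/25.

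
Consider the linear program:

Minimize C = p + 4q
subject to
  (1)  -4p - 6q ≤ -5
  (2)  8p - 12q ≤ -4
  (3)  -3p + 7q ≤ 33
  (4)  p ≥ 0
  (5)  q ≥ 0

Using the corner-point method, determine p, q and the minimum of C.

Feasible corners and C = p + 4q:
  (3/8, 7/12) → C = 65/24
  (0, 5/6) → C = 10/3
  (92/5, 63/5) → C = 344/5
  (0, 33/7) → C = 132/7

The binding constraints are -4p - 6q = -5 and 8p - 12q = -4.
Solving simultaneously gives p = 3/8, q = 7/12.

p = 3/8, q = 7/12, minimum C = 65/24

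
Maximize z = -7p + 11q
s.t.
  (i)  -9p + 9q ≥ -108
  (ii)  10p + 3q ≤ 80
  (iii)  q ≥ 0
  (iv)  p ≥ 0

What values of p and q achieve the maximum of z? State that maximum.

The binding constraints are 10p + 3q = 80 and p = 0.
Solving simultaneously gives p = 0, q = 80/3.

p = 0, q = 80/3, maximum z = 880/3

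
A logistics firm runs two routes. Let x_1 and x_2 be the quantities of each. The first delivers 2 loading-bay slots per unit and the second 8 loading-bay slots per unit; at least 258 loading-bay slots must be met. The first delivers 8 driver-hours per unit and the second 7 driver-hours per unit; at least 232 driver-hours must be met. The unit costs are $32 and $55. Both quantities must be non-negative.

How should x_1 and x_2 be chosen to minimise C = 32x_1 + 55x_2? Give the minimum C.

x_1 = 1, x_2 = 32, minimum C = 1792

Corner points and C = 32x_1 + 55x_2:
  (0, 232/7) → C = 12760/7
  (129, 0) → C = 4128
  (1, 32) → C = 1792
The feasible region is unbounded (it extends along (0, 1), (1, 0)), but C strictly increases along every unbounded feasible direction, so there is no improving ray and the minimum is attained at a vertex.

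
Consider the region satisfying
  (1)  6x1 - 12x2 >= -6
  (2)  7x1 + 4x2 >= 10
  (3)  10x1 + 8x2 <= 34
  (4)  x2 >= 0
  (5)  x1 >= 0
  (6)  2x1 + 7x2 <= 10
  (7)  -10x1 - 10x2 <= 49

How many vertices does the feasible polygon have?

5

Pairwise boundary intersections that survive every other constraint:
  (8/9, 17/18)
  (13/11, 12/11)
  (10/7, 0)
  (17/5, 0)
  (79/27, 16/27)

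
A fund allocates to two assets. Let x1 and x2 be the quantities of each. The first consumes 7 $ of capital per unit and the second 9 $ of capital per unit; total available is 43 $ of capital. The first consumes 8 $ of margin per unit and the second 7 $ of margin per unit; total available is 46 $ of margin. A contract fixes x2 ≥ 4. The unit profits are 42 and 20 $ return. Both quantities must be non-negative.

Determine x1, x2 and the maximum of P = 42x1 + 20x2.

x1 = 1, x2 = 4, maximum P = 122

Vertices and P = 42x1 + 20x2:
  (0, 43/9) → P = 860/9
  (0, 4) → P = 80
  (1, 4) → P = 122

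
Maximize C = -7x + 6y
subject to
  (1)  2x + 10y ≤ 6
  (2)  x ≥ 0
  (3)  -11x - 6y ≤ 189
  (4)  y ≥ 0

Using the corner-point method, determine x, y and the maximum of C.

Vertices and C = -7x + 6y:
  (0, 3/5) → C = 18/5
  (3, 0) → C = -21
  (0, 0) → C = 0

x = 0, y = 3/5, maximum C = 18/5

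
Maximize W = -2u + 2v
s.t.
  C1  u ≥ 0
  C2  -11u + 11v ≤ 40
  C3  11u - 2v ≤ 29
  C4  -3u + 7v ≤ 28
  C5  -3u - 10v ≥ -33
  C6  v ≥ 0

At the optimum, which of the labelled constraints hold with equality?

Feasible corners and W = -2u + 2v:
  (0, 33/10) → W = 33/5
  (0, 0) → W = 0
  (89/29, 69/29) → W = -40/29
  (29/11, 0) → W = -58/11

The maximum is at (0, 33/10). Substituting into each constraint, equality holds for C1 and C5; the remaining constraints have slack.

C1 and C5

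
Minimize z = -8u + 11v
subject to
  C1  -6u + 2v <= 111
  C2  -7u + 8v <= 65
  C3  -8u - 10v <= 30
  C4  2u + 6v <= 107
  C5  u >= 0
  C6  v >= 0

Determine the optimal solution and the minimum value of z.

u = 107/2, v = 0, minimum z = -428

Corner points and z = -8u + 11v:
  (233/29, 879/58) → z = 5941/58
  (0, 65/8) → z = 715/8
  (107/2, 0) → z = -428
  (0, 0) → z = 0

The optimum lies where 2u + 6v = 107 and v = 0.
Solving simultaneously gives u = 107/2, v = 0.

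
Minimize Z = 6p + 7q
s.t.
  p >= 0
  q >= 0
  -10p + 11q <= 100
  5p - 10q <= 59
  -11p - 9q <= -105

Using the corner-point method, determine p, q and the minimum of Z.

Feasible corners and Z = 6p + 7q:
  (59/5, 0) → Z = 354/5
  (105/11, 0) → Z = 630/11
  (255/211, 2150/211) → Z = 16580/211
The feasible region is unbounded (it extends along (2, 1), (11, 10)), but Z strictly increases along every unbounded feasible direction, so there is no improving ray and the minimum is attained at a vertex.

The binding constraints are q = 0 and -11p - 9q = -105.
Solving simultaneously gives p = 105/11, q = 0.

p = 105/11, q = 0, minimum Z = 630/11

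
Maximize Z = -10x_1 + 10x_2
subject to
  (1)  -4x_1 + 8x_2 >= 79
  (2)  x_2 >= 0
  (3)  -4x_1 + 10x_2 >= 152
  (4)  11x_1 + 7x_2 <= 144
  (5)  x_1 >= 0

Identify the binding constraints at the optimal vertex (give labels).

(4) and (5)

Extreme points and Z = -10x_1 + 10x_2:
  (188/69, 1124/69) → Z = 3120/23
  (0, 76/5) → Z = 152
  (0, 144/7) → Z = 1440/7

The maximum is at (0, 144/7). Substituting into each constraint, equality holds for (4) and (5); the remaining constraints have slack.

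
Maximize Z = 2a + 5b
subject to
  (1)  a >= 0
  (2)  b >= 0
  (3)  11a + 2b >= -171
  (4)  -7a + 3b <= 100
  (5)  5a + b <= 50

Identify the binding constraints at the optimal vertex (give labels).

(4) and (5)

Feasible corners and Z = 2a + 5b:
  (0, 0) → Z = 0
  (0, 100/3) → Z = 500/3
  (10, 0) → Z = 20
  (25/11, 425/11) → Z = 2175/11

The maximum is at (25/11, 425/11). Substituting into each constraint, equality holds for (4) and (5); the remaining constraints have slack.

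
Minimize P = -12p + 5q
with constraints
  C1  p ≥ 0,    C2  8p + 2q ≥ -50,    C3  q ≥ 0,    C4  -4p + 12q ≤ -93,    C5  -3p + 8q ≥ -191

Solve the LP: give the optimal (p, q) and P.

At the optimal vertex, -4p + 12q = -93 and -3p + 8q = -191.
Solving simultaneously gives p = 387, q = 485/4.

p = 387, q = 485/4, minimum P = -16151/4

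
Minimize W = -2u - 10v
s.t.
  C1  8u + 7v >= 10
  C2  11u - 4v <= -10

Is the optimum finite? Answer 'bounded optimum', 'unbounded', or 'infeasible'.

unbounded

From the feasible point (-30/109, 190/109), moving in the direction (4, 11) keeps every constraint satisfied while W decreases without bound.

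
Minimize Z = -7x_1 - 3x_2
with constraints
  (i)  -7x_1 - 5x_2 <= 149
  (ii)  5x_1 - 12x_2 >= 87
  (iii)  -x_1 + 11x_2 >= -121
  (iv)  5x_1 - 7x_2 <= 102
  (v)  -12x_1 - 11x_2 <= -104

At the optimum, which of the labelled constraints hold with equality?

(ii) and (iv)

Extreme points and Z = -7x_1 - 3x_2:
  (123/5, 3) → Z = -906/5
  (2205/199, -524/199) → Z = -13863/199
  (1850/139, -704/139) → Z = -10838/139

The minimum is at (123/5, 3). Substituting into each constraint, equality holds for (ii) and (iv); the remaining constraints have slack.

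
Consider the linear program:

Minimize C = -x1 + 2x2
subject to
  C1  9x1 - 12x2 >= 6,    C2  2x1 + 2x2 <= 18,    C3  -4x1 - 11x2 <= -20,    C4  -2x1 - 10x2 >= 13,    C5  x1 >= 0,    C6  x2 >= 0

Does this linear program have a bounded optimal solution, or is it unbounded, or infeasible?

infeasible

The boundaries 9x1 - 12x2 = 6 and 2x1 + 2x2 = 18 meet at (38/7, 25/7), but that point violates -2x1 - 10x2 ≥ 13. Every candidate vertex is excluded by some other constraint, so the feasible region is empty.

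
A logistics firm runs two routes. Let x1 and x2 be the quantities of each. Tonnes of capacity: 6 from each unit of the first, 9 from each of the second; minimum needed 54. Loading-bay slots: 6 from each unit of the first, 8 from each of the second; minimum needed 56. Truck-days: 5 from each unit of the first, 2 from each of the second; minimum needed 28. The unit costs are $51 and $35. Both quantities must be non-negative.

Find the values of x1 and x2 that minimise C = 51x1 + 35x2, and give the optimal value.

Extreme points and C = 51x1 + 35x2:
  (0, 14) → C = 490
  (28/3, 0) → C = 476
  (4, 4) → C = 344
The feasible region is unbounded (it extends along (0, 1), (1, 0)), but C strictly increases along every unbounded feasible direction, so there is no improving ray and the minimum is attained at a vertex.

x1 = 4, x2 = 4, minimum C = 344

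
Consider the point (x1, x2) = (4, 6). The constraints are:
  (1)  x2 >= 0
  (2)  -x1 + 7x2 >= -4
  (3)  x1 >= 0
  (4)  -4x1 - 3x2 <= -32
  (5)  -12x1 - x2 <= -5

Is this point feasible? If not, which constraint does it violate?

feasible

(1): 6 ≥ 0 ✓
(2): 38 ≥ -4 ✓
(3): 4 ≥ 0 ✓
(4): -34 ≤ -32 ✓
(5): -54 ≤ -5 ✓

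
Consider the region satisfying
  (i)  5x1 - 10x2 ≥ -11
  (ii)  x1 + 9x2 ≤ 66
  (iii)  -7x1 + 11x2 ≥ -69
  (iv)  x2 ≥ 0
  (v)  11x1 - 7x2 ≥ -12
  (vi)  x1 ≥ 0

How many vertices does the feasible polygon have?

5

Of the 15 pairwise boundary intersections, those satisfying every inequality are:
  (51/5, 31/5)
  (0, 11/10)
  (1347/74, 393/74)
  (69/7, 0)
  (0, 0)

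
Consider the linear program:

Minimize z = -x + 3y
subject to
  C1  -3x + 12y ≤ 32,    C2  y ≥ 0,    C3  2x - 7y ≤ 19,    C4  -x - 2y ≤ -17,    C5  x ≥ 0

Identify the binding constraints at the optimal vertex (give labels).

Corner points and z = -x + 3y:
  (452/3, 121/3) → z = -89/3
  (70/9, 83/18) → z = 109/18
  (157/11, 15/11) → z = -112/11

The minimum is at (452/3, 121/3). Substituting into each constraint, equality holds for C1 and C3; the remaining constraints have slack.

C1 and C3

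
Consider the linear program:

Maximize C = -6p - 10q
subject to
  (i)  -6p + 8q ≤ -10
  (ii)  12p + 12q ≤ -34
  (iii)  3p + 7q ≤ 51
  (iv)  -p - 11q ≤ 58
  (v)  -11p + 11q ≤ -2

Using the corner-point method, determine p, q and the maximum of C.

Extreme points and C = -6p - 10q:
  (-19/21, -27/14) → C = 173/7
  (-47/11, -49/11) → C = 772/11
  (161/60, -331/60) → C = 586/15
  (-14/3, -160/33) → C = 2524/33

The optimum lies where -p - 11q = 58 and -11p + 11q = -2.
Solving simultaneously gives p = -14/3, q = -160/33.

p = -14/3, q = -160/33, maximum C = 2524/33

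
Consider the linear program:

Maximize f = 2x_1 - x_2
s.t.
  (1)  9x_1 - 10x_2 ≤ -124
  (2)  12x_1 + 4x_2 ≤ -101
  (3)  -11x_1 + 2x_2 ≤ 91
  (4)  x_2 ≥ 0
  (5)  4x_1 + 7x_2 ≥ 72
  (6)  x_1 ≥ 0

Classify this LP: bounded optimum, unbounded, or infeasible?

infeasible

The boundaries 9x_1 - 10x_2 = -124 and x_1 = 0 meet at (0, 62/5), but that point violates 12x_1 + 4x_2 ≤ -101. Every candidate vertex is excluded by some other constraint, so the feasible region is empty.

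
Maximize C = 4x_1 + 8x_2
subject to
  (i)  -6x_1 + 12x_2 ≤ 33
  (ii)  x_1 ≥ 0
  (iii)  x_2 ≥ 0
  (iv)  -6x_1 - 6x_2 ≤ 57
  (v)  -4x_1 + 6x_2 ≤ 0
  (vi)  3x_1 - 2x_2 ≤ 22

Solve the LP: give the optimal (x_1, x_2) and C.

x_1 = 66/5, x_2 = 44/5, maximum C = 616/5

Feasible corners and C = 4x_1 + 8x_2:
  (0, 0) → C = 0
  (22/3, 0) → C = 88/3
  (66/5, 44/5) → C = 616/5

The optimum lies where -4x_1 + 6x_2 = 0 and 3x_1 - 2x_2 = 22.
Solving simultaneously gives x_1 = 66/5, x_2 = 44/5.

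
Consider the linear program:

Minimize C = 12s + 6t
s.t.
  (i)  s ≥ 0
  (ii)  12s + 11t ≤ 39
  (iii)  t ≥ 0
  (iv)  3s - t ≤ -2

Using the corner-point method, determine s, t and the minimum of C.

Extreme points and C = 12s + 6t:
  (0, 39/11) → C = 234/11
  (0, 2) → C = 12
  (17/45, 47/15) → C = 70/3

The optimum lies where s = 0 and 3s - t = -2.
Solving simultaneously gives s = 0, t = 2.

s = 0, t = 2, minimum C = 12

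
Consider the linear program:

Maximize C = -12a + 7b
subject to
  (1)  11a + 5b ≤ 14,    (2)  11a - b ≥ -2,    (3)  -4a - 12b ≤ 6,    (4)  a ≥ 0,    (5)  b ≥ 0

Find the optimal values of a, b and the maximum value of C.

Corner points and C = -12a + 7b:
  (2/33, 8/3) → C = 592/33
  (14/11, 0) → C = -168/11
  (0, 2) → C = 14
  (0, 0) → C = 0

The binding constraints are 11a + 5b = 14 and 11a - b = -2.
Solving simultaneously gives a = 2/33, b = 8/3.

a = 2/33, b = 8/3, maximum C = 592/33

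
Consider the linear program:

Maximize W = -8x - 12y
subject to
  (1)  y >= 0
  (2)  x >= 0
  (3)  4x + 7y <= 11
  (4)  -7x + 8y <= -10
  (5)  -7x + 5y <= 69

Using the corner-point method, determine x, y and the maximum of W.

The optimum lies where y = 0 and -7x + 8y = -10.
Solving simultaneously gives x = 10/7, y = 0.

x = 10/7, y = 0, maximum W = -80/7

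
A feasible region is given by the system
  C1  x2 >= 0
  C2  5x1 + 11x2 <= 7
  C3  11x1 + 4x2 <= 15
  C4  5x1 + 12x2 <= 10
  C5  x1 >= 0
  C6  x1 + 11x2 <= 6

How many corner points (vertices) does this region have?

5

Pairwise boundary intersections that survive every other constraint:
  (15/11, 0)
  (0, 0)
  (137/101, 2/101)
  (1/4, 23/44)
  (0, 6/11)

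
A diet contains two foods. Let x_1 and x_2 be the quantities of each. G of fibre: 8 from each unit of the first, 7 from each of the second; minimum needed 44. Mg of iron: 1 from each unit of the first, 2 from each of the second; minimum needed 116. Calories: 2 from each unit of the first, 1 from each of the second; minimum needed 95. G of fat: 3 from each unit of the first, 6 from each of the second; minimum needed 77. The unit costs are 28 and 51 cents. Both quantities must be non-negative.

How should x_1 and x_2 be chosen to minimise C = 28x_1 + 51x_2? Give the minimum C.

Corner points and C = 28x_1 + 51x_2:
  (0, 95) → C = 4845
  (116, 0) → C = 3248
  (74/3, 137/3) → C = 9059/3
The feasible region is unbounded (it extends along (0, 1), (1, 0)), but C strictly increases along every unbounded feasible direction, so there is no improving ray and the minimum is attained at a vertex.

x_1 = 74/3, x_2 = 137/3, minimum C = 9059/3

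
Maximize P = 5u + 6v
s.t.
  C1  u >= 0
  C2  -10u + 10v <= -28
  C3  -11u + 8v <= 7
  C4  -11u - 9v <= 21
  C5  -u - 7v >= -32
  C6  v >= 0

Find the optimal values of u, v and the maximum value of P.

u = 32, v = 0, maximum P = 160

Vertices and P = 5u + 6v:
  (129/20, 73/20) → P = 1083/20
  (14/5, 0) → P = 14
  (32, 0) → P = 160

The binding constraints are -u - 7v = -32 and v = 0.
Solving simultaneously gives u = 32, v = 0.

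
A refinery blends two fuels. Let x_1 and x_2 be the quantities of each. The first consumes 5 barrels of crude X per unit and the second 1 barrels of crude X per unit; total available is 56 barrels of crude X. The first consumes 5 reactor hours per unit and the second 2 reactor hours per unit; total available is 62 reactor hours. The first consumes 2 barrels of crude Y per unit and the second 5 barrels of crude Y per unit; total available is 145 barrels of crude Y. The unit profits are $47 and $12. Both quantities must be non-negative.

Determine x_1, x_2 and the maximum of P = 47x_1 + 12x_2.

x_1 = 10, x_2 = 6, maximum P = 542

Extreme points and P = 47x_1 + 12x_2:
  (0, 0) → P = 0
  (0, 29) → P = 348
  (56/5, 0) → P = 2632/5
  (10, 6) → P = 542
  (20/21, 601/21) → P = 8152/21

At the optimal vertex, 5x_1 + x_2 = 56 and 5x_1 + 2x_2 = 62.
Solving simultaneously gives x_1 = 10, x_2 = 6.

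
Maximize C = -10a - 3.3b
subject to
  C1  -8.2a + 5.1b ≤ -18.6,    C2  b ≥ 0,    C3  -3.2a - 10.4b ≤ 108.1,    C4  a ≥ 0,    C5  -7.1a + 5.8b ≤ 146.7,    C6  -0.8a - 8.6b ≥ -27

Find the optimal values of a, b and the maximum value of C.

Corner points and C = -10a - 3.3b:
  (93/41, 0) → C = -930/41
  (14883/3730, 5163/1865) → C = -914529/18650
  (135/4, 0) → C = -675/2

a = 93/41, b = 0, maximum C = -930/41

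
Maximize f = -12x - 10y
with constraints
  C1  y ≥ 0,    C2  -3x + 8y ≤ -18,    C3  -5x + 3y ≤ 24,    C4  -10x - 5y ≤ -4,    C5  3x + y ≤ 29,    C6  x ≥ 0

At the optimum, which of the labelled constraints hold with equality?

C1 and C2

Feasible corners and f = -12x - 10y:
  (6, 0) → f = -72
  (29/3, 0) → f = -116
  (250/27, 11/9) → f = -370/3

The maximum is at (6, 0). Substituting into each constraint, equality holds for C1 and C2; the remaining constraints have slack.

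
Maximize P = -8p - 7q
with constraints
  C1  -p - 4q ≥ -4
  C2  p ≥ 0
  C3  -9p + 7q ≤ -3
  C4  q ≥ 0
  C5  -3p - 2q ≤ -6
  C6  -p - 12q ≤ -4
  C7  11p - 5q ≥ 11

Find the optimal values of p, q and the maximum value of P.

p = 32/17, q = 3/17, maximum P = -277/17

The optimum lies where -3p - 2q = -6 and -p - 12q = -4.
Solving simultaneously gives p = 32/17, q = 3/17.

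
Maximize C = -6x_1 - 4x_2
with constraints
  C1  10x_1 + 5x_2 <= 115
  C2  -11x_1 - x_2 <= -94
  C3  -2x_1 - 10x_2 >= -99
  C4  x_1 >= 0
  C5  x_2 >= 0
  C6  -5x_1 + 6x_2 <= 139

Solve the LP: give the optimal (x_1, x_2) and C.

x_1 = 94/11, x_2 = 0, maximum C = -564/11

Vertices and C = -6x_1 - 4x_2:
  (71/9, 65/9) → C = -686/9
  (23/2, 0) → C = -69
  (94/11, 0) → C = -564/11

At the optimal vertex, -11x_1 - x_2 = -94 and x_2 = 0.
Solving simultaneously gives x_1 = 94/11, x_2 = 0.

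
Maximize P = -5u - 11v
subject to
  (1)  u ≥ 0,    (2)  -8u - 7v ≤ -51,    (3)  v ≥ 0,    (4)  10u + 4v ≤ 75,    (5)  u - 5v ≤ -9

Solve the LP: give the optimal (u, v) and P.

u = 192/47, v = 123/47, maximum P = -2313/47

At the optimal vertex, -8u - 7v = -51 and u - 5v = -9.
Solving simultaneously gives u = 192/47, v = 123/47.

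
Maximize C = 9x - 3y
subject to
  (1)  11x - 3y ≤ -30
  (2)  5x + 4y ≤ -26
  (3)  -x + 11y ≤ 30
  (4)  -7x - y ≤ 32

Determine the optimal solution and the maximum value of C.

x = -63/16, y = -71/16, maximum C = -177/8

At the optimal vertex, 11x - 3y = -30 and -7x - y = 32.
Solving simultaneously gives x = -63/16, y = -71/16.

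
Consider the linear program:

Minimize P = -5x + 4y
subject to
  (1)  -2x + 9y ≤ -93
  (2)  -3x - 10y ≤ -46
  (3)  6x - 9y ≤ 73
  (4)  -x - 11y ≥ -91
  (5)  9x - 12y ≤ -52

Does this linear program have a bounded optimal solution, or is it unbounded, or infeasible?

infeasible

The boundaries -2x + 9y = -93 and 9x - 12y = -52 meet at (-528/19, -941/57), but that point violates -3x - 10y ≤ -46. Every candidate vertex is excluded by some other constraint, so the feasible region is empty.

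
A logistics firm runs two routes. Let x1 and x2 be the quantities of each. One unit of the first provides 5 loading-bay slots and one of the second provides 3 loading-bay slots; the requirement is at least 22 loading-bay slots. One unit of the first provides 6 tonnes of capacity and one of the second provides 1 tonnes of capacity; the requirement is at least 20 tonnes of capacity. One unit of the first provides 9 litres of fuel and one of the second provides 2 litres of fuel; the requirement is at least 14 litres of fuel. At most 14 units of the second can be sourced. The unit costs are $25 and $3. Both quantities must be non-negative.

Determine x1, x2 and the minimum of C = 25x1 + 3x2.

x1 = 1, x2 = 14, minimum C = 67

Extreme points and C = 25x1 + 3x2:
  (22/5, 0) → C = 110
  (38/13, 32/13) → C = 1046/13
  (1, 14) → C = 67
The feasible region is unbounded (it extends along (1, 0)), but C strictly increases along every unbounded feasible direction, so there is no improving ray and the minimum is attained at a vertex.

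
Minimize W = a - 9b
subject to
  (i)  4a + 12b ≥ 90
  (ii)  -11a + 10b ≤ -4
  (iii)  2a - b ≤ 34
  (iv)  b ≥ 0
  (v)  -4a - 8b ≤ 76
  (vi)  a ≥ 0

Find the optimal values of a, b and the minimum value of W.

a = 112/3, b = 122/3, minimum W = -986/3

Extreme points and W = a - 9b:
  (237/43, 487/86) → W = -3909/86
  (249/14, 11/7) → W = 51/14
  (112/3, 122/3) → W = -986/3

The binding constraints are -11a + 10b = -4 and 2a - b = 34.
Solving simultaneously gives a = 112/3, b = 122/3.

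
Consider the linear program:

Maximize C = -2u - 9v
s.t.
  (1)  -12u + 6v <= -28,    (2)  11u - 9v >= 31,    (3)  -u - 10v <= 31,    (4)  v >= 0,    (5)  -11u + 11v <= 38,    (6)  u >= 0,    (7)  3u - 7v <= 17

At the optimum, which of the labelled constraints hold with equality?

(2) and (4)

Extreme points and C = -2u - 9v:
  (31/11, 0) → C = -62/11
  (683/22, 69/2) → C = -8197/22
  (17/3, 0) → C = -34/3
The feasible region is unbounded (it extends along (7, 3), (1, 1)), but C strictly decreases along every unbounded feasible direction, so there is no improving ray and the maximum is attained at a vertex.

The maximum is at (31/11, 0). Substituting into each constraint, equality holds for (2) and (4); the remaining constraints have slack.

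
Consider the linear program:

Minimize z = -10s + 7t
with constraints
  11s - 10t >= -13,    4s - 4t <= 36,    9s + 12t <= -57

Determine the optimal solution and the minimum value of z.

s = 17/7, t = -46/7, minimum z = -492/7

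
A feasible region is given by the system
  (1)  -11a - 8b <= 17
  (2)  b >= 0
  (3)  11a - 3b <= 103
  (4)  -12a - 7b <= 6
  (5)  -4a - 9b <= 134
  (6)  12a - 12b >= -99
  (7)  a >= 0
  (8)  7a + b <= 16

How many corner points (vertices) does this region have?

The feasible vertices (each the meet of two boundaries and inside every other half-plane) are:
  (0, 0)
  (16/7, 0)
  (0, 33/4)
  (31/32, 295/32)

4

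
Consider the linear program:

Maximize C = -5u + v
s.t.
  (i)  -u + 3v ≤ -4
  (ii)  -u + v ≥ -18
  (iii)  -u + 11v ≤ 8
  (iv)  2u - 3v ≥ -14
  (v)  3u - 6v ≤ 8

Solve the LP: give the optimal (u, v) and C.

Corner points and C = -5u + v:
  (-18, -22/3) → C = 248/3
  (0, -4/3) → C = -4/3
  (-36, -58/3) → C = 482/3

u = -36, v = -58/3, maximum C = 482/3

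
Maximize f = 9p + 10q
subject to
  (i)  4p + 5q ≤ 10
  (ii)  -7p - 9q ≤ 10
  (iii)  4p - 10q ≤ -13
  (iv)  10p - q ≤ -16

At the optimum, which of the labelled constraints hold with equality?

Vertices and f = 9p + 10q:
  (-35/27, 82/27) → f = 505/27
  (-217/106, 51/106) → f = -1443/106
  (-49/32, 11/16) → f = -221/32
The feasible region is unbounded (it extends along (-5, 4), (-9, 7)), but f strictly decreases along every unbounded feasible direction, so there is no improving ray and the maximum is attained at a vertex.

The maximum is at (-35/27, 82/27). Substituting into each constraint, equality holds for (i) and (iv); the remaining constraints have slack.

(i) and (iv)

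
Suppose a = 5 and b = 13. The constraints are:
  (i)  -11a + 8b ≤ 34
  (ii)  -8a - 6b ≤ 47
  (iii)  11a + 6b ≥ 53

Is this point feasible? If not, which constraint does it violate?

not feasible — violates (i)

Constraint (i): -11a + 8b = 49, which is not ≤ 34. All other constraints are satisfied.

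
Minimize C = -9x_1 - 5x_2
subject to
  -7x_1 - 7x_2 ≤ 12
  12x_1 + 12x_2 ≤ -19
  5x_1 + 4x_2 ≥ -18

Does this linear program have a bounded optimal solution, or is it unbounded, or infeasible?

unbounded

From the feasible point (-78/7, 66/7), moving in the direction (12, -12) keeps every constraint satisfied while C decreases without bound.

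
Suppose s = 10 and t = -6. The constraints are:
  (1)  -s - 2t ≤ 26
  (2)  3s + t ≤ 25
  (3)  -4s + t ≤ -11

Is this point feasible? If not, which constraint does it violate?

(1): 2 ≤ 26 ✓
(2): 24 ≤ 25 ✓
(3): -46 ≤ -11 ✓

feasible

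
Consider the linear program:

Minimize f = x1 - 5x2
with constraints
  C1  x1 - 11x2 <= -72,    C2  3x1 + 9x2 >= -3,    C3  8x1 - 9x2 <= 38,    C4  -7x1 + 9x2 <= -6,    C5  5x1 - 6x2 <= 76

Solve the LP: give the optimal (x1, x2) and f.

Feasible corners and f = x1 - 5x2:
  (1066/79, 614/79) → f = -2004/79
  (21/2, 15/2) → f = -27
  (32, 218/9) → f = -802/9

x1 = 32, x2 = 218/9, minimum f = -802/9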